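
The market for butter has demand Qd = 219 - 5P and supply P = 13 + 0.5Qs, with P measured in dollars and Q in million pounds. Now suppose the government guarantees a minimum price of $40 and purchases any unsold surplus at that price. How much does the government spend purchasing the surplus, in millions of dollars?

Rearranging supply gives Qs = 2P - 26. Equilibrium: 219 - 5P = 2P - 26, so 245 = 7P and P* = 35, Q* = 44.
Since 40 > 35, the floor is binding.
At P = 40: Qd = 219 - 5·40 = 19 and Qs = 2·40 - 26 = 54.
Surplus = Qs - Qd = 35.
Government expenditure = surplus × support price = 35 × 40 = 1400.

1400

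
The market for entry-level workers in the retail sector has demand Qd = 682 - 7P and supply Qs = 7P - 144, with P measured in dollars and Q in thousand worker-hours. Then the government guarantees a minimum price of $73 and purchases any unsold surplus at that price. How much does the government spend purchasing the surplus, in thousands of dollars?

Equilibrium: 682 - 7P = 7P - 144, so 826 = 14P and P* = 59, Q* = 269.
The floor of 73 is above the equilibrium price 59, so it binds.
At P = 73: Qd = 682 - 7·73 = 171 and Qs = 7·73 - 144 = 367.
Surplus = Qs - Qd = 196.
Government expenditure = surplus × support price = 196 × 73 = 14308.

14308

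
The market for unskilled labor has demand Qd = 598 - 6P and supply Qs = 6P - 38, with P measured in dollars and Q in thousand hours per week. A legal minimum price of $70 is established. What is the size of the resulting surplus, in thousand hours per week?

204

In a free market, 598 - 6P = 6P - 38 gives the equilibrium P* = 53, Q* = 280.
Since 70 > 53, the floor is binding.
At P = 70: Qd = 598 - 6·70 = 178 and Qs = 6·70 - 38 = 382.
Surplus = Qs - Qd = 382 - 178 = 204.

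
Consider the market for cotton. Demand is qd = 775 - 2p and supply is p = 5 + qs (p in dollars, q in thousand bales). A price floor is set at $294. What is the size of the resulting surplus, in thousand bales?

Rearranging supply gives qs = p - 5. In a free market, 775 - 2p = p - 5 gives the equilibrium p* = 260, q* = 255.
The floor of 294 is above the equilibrium price 260, so it binds.
At p = 294: qd = 775 - 2·294 = 187 and qs = 294 - 5 = 289.
Surplus = qs - qd = 289 - 187 = 102.

102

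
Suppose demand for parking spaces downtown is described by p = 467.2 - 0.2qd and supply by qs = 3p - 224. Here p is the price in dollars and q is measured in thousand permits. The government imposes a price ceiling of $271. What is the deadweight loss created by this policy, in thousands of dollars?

5762.4

Rearranging demand gives qd = 2336 - 5p. Without the control the market clears where 2336 - 5p = 3p - 224, i.e. p* = 320 and q* = 736.
Since 271 < 320, the ceiling is binding.
At p = 271: qd = 2336 - 5·271 = 981 and qs = 3·271 - 224 = 589.
Quantity traded falls to 589. At q = 589 the demand price is (2336 - 589)/5 = 349.4 and the supply price is (224 + 589)/3 = 271.
Deadweight loss = ½ · (349.4 - 271) · (736 - 589) = ½ · 78.4 · 147 = 5762.4.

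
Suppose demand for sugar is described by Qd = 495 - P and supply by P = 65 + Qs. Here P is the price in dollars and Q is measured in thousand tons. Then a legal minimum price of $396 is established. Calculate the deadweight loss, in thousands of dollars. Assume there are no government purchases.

13456

Rearranging supply gives Qs = P - 65. Without the control the market clears where 495 - P = P - 65, i.e. P* = 280 and Q* = 215.
The floor of 396 is above the equilibrium price 280, so it binds.
At P = 396: Qd = 495 - 396 = 99 and Qs = 396 - 65 = 331.
Quantity traded falls to 99. At Q = 99 the demand price is 495 - 99 = 396 and the supply price is 65 + 99 = 164.
Deadweight loss = ½ · (396 - 164) · (215 - 99) = ½ · 232 · 116 = 13456.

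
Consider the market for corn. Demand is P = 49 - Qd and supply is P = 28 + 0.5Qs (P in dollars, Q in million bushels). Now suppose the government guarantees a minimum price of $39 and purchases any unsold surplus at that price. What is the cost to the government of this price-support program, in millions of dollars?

Rearranging demand gives Qd = 49 - P; rearranging supply gives Qs = 2P - 56. Without the control the market clears where 49 - P = 2P - 56, i.e. P* = 35 and Q* = 14.
The floor of 39 is above the equilibrium price 35, so it binds.
At P = 39: Qd = 49 - 39 = 10 and Qs = 2·39 - 56 = 22.
Surplus = Qs - Qd = 12.
Government expenditure = surplus × support price = 12 × 39 = 468.

468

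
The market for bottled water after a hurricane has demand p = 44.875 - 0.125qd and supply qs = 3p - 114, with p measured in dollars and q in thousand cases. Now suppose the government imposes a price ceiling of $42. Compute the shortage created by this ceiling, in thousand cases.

11

Rearranging demand gives qd = 359 - 8p. Without the control the market clears where 359 - 8p = 3p - 114, i.e. p* = 43 and q* = 15.
Because the ceiling (42) lies below the market-clearing price, it is binding.
At p = 42: qd = 359 - 8·42 = 23 and qs = 3·42 - 114 = 12.
Shortage = qd - qs = 23 - 12 = 11.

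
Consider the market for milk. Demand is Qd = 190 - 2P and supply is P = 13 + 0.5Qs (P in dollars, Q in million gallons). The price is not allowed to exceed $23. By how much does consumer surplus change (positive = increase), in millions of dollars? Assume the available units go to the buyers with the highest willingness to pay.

-341

Rearranging supply gives Qs = 2P - 26. Equilibrium: 190 - 2P = 2P - 26, so 216 = 4P and P* = 54, Q* = 82.
Because the ceiling (23) lies below the market-clearing price, it is binding.
At P = 23: Qd = 190 - 2·23 = 144 and Qs = 2·23 - 26 = 20.
Consumer surplus without the control is ½ · (95 - 54) · 82 = 1681.
With the ceiling, 20 units are sold at 23 (assume they go to the highest-value buyers). The demand price at Q = 20 is 85, so CS = ½ · [(95 - 23) + (85 - 23)] · 20 = 1340.
Change in consumer surplus = 1340 - 1681 = -341.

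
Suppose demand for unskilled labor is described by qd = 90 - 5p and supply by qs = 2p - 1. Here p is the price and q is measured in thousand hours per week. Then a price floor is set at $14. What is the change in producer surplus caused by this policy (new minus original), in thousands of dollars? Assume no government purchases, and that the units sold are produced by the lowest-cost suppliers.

13.75

In a free market, 90 - 5p = 2p - 1 gives the equilibrium p* = 13, q* = 25.
The floor of 14 is above the equilibrium price 13, so it binds.
At p = 14: qd = 90 - 5·14 = 20 and qs = 2·14 - 1 = 27.
Producer surplus without the control is ½ · (13 - 0.5) · 25 = 156.25.
With the floor, 20 units are sold at 14. The supply price at q = 20 is 10.5, so PS = ½ · [(14 - 0.5) + (14 - 10.5)] · 20 = 170.
Change in producer surplus = 170 - 156.25 = 13.75.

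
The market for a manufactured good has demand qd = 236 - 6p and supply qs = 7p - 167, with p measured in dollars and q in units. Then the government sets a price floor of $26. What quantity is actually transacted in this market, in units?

50

In a free market, 236 - 6p = 7p - 167 gives the equilibrium p* = 31, q* = 50.
The floor of 26 is below the equilibrium price 31, so it is not binding; the market clears at p* = 31, q* = 50.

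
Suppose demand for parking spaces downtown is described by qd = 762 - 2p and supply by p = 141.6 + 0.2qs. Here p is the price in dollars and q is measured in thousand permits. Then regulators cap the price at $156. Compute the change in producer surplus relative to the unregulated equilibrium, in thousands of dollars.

Rearranging supply gives qs = 5p - 708. Without the control the market clears where 762 - 2p = 5p - 708, i.e. p* = 210 and q* = 342.
Because the ceiling (156) lies below the market-clearing price, it is binding.
At p = 156: qd = 762 - 2·156 = 450 and qs = 5·156 - 708 = 72.
Producer surplus without the control is ½ · (210 - 141.6) · 342 = 11696.4.
With the ceiling, producers sell 72 units at 156, so PS = ½ · (156 - 141.6) · 72 = 518.4.
Change in producer surplus = 518.4 - 11696.4 = -11178.

-11178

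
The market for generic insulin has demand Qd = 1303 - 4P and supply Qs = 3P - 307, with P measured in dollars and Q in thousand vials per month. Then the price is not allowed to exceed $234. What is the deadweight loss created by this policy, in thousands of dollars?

0

Equilibrium: 1303 - 4P = 3P - 307, so 1610 = 7P and P* = 230, Q* = 383.
Since 234 is above P* = 230, the ceiling does not bind and the free-market outcome prevails.
Since the control does not bind, no trades are prevented and deadweight loss is zero.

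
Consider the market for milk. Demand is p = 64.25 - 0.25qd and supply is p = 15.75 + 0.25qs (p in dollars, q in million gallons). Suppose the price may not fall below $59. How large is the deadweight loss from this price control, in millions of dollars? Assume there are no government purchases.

1444

Rearranging demand gives qd = 257 - 4p; rearranging supply gives qs = 4p - 63. Equilibrium: 257 - 4p = 4p - 63, so 320 = 8p and p* = 40, q* = 97.
Because the floor (59) lies above the market-clearing price, it is binding.
At p = 59: qd = 257 - 4·59 = 21 and qs = 4·59 - 63 = 173.
Quantity traded falls to 21. At q = 21 the demand price is (257 - 21)/4 = 59 and the supply price is (63 + 21)/4 = 21.
Deadweight loss = ½ · (59 - 21) · (97 - 21) = ½ · 38 · 76 = 1444.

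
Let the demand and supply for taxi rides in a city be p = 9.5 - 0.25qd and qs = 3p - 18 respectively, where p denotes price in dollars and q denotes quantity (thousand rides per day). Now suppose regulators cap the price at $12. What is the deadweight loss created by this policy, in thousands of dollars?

0

Rearranging demand gives qd = 38 - 4p. In a free market, 38 - 4p = 3p - 18 gives the equilibrium p* = 8, q* = 6.
The ceiling of 12 is above the equilibrium price 8, so it is not binding; the market clears at p* = 8, q* = 6.
Since the control does not bind, no trades are prevented and deadweight loss is zero.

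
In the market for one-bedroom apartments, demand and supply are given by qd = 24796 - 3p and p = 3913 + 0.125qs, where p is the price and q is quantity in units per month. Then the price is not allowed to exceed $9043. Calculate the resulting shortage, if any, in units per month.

0

Rearranging supply gives qs = 8p - 31304. In a free market, 24796 - 3p = 8p - 31304 gives the equilibrium p* = 5100, q* = 9496.
The ceiling of 9043 is above the equilibrium price 5100, so it is not binding; the market clears at p* = 5100, q* = 9496.
Since the control does not bind, there is no shortage.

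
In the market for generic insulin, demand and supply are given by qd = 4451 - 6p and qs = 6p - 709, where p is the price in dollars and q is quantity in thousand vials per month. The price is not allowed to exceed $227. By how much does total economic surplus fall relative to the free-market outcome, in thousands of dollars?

Setting quantity demanded equal to quantity supplied, 4451 - 6p = 6p - 709, gives p* = 430 and q* = 1871.
Since 227 < 430, the ceiling is binding.
At p = 227: qd = 4451 - 6·227 = 3089 and qs = 6·227 - 709 = 653.
Quantity traded falls to 653. At q = 653 the demand price is (4451 - 653)/6 = 633 and the supply price is (709 + 653)/6 = 227.
Deadweight loss = ½ · (633 - 227) · (1871 - 653) = ½ · 406 · 1218 = 247254.

247254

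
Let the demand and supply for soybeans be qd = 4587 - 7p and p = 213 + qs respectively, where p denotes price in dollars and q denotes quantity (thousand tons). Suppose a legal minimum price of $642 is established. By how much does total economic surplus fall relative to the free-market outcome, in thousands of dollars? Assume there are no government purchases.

49392

Rearranging supply gives qs = p - 213. In a free market, 4587 - 7p = p - 213 gives the equilibrium p* = 600, q* = 387.
Since 642 > 600, the floor is binding.
At p = 642: qd = 4587 - 7·642 = 93 and qs = 642 - 213 = 429.
Quantity traded falls to 93. At q = 93 the demand price is (4587 - 93)/7 = 642 and the supply price is 213 + 93 = 306.
Deadweight loss = ½ · (642 - 306) · (387 - 93) = ½ · 336 · 294 = 49392.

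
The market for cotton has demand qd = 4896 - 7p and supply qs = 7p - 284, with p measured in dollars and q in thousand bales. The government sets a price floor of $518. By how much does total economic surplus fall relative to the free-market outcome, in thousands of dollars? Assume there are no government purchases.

153328

Equilibrium: 4896 - 7p = 7p - 284, so 5180 = 14p and p* = 370, q* = 2306.
Since 518 > 370, the floor is binding.
At p = 518: qd = 4896 - 7·518 = 1270 and qs = 7·518 - 284 = 3342.
Quantity traded falls to 1270. At q = 1270 the demand price is (4896 - 1270)/7 = 518 and the supply price is (284 + 1270)/7 = 222.
Deadweight loss = ½ · (518 - 222) · (2306 - 1270) = ½ · 296 · 1036 = 153328.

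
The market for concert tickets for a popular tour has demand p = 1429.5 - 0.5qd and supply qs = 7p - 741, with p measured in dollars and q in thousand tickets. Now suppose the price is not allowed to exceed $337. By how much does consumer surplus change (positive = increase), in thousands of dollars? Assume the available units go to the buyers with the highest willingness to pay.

53313.75

Rearranging demand gives qd = 2859 - 2p. Setting quantity demanded equal to quantity supplied, 2859 - 2p = 7p - 741, gives p* = 400 and q* = 2059.
Because the ceiling (337) lies below the market-clearing price, it is binding.
At p = 337: qd = 2859 - 2·337 = 2185 and qs = 7·337 - 741 = 1618.
Consumer surplus without the control is ½ · (1429.5 - 400) · 2059 = 1059870.25.
With the ceiling, 1618 units are sold at 337 (assume they go to the highest-value buyers). The demand price at q = 1618 is 620.5, so CS = ½ · [(1429.5 - 337) + (620.5 - 337)] · 1618 = 1113184.
Change in consumer surplus = 1113184 - 1059870.25 = 53313.75.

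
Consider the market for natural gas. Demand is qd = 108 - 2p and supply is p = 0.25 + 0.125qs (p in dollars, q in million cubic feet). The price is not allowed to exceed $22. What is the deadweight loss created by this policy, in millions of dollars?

0

Rearranging supply gives qs = 8p - 2. Equilibrium: 108 - 2p = 8p - 2, so 110 = 10p and p* = 11, q* = 86.
Since 22 is above p* = 11, the ceiling does not bind and the free-market outcome prevails.
Since the control does not bind, no trades are prevented and deadweight loss is zero.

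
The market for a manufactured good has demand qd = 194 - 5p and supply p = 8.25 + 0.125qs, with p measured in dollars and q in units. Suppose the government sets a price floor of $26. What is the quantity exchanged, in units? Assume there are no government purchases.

Rearranging supply gives qs = 8p - 66. Setting quantity demanded equal to quantity supplied, 194 - 5p = 8p - 66, gives p* = 20 and q* = 94.
The floor of 26 is above the equilibrium price 20, so it binds.
At p = 26: qd = 194 - 5·26 = 64 and qs = 8·26 - 66 = 142.
The quantity actually transacted is the short side, demand: 64.

64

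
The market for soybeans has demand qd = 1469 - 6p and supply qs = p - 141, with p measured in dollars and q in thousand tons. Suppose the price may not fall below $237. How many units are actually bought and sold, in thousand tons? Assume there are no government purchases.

47

In a free market, 1469 - 6p = p - 141 gives the equilibrium p* = 230, q* = 89.
The floor of 237 is above the equilibrium price 230, so it binds.
At p = 237: qd = 1469 - 6·237 = 47 and qs = 237 - 141 = 96.
The quantity actually transacted is the short side, demand: 47.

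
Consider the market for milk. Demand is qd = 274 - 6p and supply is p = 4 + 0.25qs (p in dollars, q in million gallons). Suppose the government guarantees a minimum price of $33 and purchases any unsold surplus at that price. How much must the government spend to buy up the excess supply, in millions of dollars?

1320

Rearranging supply gives qs = 4p - 16. Setting quantity demanded equal to quantity supplied, 274 - 6p = 4p - 16, gives p* = 29 and q* = 100.
The floor of 33 is above the equilibrium price 29, so it binds.
At p = 33: qd = 274 - 6·33 = 76 and qs = 4·33 - 16 = 116.
Surplus = qs - qd = 40.
Government expenditure = surplus × support price = 40 × 33 = 1320.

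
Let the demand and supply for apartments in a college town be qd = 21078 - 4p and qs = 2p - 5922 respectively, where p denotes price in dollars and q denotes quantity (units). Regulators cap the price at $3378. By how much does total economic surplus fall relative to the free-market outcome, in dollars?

1888326

Without the control the market clears where 21078 - 4p = 2p - 5922, i.e. p* = 4500 and q* = 3078.
The ceiling of 3378 is below the equilibrium price 4500, so it binds.
At p = 3378: qd = 21078 - 4·3378 = 7566 and qs = 2·3378 - 5922 = 834.
Quantity traded falls to 834. At q = 834 the demand price is (21078 - 834)/4 = 5061 and the supply price is (5922 + 834)/2 = 3378.
Deadweight loss = ½ · (5061 - 3378) · (3078 - 834) = ½ · 1683 · 2244 = 1888326.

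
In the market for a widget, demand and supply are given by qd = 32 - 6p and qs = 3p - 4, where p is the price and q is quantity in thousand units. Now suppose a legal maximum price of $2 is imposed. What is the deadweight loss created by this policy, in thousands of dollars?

Without the control the market clears where 32 - 6p = 3p - 4, i.e. p* = 4 and q* = 8.
The ceiling of 2 is below the equilibrium price 4, so it binds.
At p = 2: qd = 32 - 6·2 = 20 and qs = 3·2 - 4 = 2.
Quantity traded falls to 2. At q = 2 the demand price is (32 - 2)/6 = 5 and the supply price is (4 + 2)/3 = 2.
Deadweight loss = ½ · (5 - 2) · (8 - 2) = ½ · 3 · 6 = 9.

9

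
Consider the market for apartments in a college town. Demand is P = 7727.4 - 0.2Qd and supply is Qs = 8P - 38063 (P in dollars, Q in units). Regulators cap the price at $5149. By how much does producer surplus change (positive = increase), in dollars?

Rearranging demand gives Qd = 38637 - 5P. Without the control the market clears where 38637 - 5P = 8P - 38063, i.e. P* = 5900 and Q* = 9137.
The ceiling of 5149 is below the equilibrium price 5900, so it binds.
At P = 5149: Qd = 38637 - 5·5149 = 12892 and Qs = 8·5149 - 38063 = 3129.
Producer surplus without the control is ½ · (5900 - 4757.875) · 9137 = 5217798.0625.
With the ceiling, producers sell 3129 units at 5149, so PS = ½ · (5149 - 4757.875) · 3129 = 611915.0625.
Change in producer surplus = 611915.0625 - 5217798.0625 = -4605883.

-4605883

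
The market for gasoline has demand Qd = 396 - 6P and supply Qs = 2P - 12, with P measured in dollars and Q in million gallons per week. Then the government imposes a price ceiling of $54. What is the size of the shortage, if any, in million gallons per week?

0

Setting quantity demanded equal to quantity supplied, 396 - 6P = 2P - 12, gives P* = 51 and Q* = 90.
Since 54 is above P* = 51, the ceiling does not bind and the free-market outcome prevails.
Since the control does not bind, there is no shortage.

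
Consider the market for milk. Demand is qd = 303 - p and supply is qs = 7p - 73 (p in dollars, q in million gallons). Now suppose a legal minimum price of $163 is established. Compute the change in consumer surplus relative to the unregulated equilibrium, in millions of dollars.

-22968

Equilibrium: 303 - p = 7p - 73, so 376 = 8p and p* = 47, q* = 256.
Since 163 > 47, the floor is binding.
At p = 163: qd = 303 - 163 = 140 and qs = 7·163 - 73 = 1068.
Consumer surplus without the control is ½ · (303 - 47) · 256 = 32768.
With the floor, consumers buy 140 units at 163, so CS = ½ · (303 - 163) · 140 = 9800.
Change in consumer surplus = 9800 - 32768 = -22968.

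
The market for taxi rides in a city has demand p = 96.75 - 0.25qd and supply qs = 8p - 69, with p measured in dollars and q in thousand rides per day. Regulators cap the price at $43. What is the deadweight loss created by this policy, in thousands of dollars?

Rearranging demand gives qd = 387 - 4p. Setting quantity demanded equal to quantity supplied, 387 - 4p = 8p - 69, gives p* = 38 and q* = 235.
Since 43 is above p* = 38, the ceiling does not bind and the free-market outcome prevails.
Since the control does not bind, no trades are prevented and deadweight loss is zero.

0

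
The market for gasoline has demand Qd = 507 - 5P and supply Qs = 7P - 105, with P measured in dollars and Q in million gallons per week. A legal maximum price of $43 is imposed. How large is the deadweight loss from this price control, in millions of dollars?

Without the control the market clears where 507 - 5P = 7P - 105, i.e. P* = 51 and Q* = 252.
Since 43 < 51, the ceiling is binding.
At P = 43: Qd = 507 - 5·43 = 292 and Qs = 7·43 - 105 = 196.
Quantity traded falls to 196. At Q = 196 the demand price is (507 - 196)/5 = 62.2 and the supply price is (105 + 196)/7 = 43.
Deadweight loss = ½ · (62.2 - 43) · (252 - 196) = ½ · 19.2 · 56 = 537.6.

537.6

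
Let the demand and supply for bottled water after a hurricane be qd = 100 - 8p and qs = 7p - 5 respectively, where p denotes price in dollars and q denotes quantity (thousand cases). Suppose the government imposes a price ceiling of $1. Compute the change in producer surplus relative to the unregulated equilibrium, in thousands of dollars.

-138

Without the control the market clears where 100 - 8p = 7p - 5, i.e. p* = 7 and q* = 44.
Since 1 < 7, the ceiling is binding.
At p = 1: qd = 100 - 8·1 = 92 and qs = 7·1 - 5 = 2.
Producer surplus without the control is ½ · (7 - 5/7) · 44 = 968/7.
With the ceiling, producers sell 2 units at 1, so PS = ½ · (1 - 5/7) · 2 = 2/7.
Change in producer surplus = 2/7 - 968/7 = -138.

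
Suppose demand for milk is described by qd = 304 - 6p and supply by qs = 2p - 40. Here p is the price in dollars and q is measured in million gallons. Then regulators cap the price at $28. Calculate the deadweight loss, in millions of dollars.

In a free market, 304 - 6p = 2p - 40 gives the equilibrium p* = 43, q* = 46.
Because the ceiling (28) lies below the market-clearing price, it is binding.
At p = 28: qd = 304 - 6·28 = 136 and qs = 2·28 - 40 = 16.
Quantity traded falls to 16. At q = 16 the demand price is (304 - 16)/6 = 48 and the supply price is (40 + 16)/2 = 28.
Deadweight loss = ½ · (48 - 28) · (46 - 16) = ½ · 20 · 30 = 300.

300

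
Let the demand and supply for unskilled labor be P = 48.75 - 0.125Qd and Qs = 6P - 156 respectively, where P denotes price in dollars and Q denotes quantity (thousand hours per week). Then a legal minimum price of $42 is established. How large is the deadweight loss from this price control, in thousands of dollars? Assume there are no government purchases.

Rearranging demand gives Qd = 390 - 8P. In a free market, 390 - 8P = 6P - 156 gives the equilibrium P* = 39, Q* = 78.
The floor of 42 is above the equilibrium price 39, so it binds.
At P = 42: Qd = 390 - 8·42 = 54 and Qs = 6·42 - 156 = 96.
Quantity traded falls to 54. At Q = 54 the demand price is (390 - 54)/8 = 42 and the supply price is (156 + 54)/6 = 35.
Deadweight loss = ½ · (42 - 35) · (78 - 54) = ½ · 7 · 24 = 84.

84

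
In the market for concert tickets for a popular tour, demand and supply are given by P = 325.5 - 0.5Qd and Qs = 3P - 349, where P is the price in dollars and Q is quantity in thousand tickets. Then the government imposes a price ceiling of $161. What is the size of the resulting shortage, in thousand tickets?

195

Rearranging demand gives Qd = 651 - 2P. In a free market, 651 - 2P = 3P - 349 gives the equilibrium P* = 200, Q* = 251.
The ceiling of 161 is below the equilibrium price 200, so it binds.
At P = 161: Qd = 651 - 2·161 = 329 and Qs = 3·161 - 349 = 134.
Shortage = Qd - Qs = 329 - 134 = 195.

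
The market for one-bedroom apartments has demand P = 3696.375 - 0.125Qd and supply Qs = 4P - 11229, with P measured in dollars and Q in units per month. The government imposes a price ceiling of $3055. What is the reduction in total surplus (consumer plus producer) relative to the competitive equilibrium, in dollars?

357075

Rearranging demand gives Qd = 29571 - 8P. Setting quantity demanded equal to quantity supplied, 29571 - 8P = 4P - 11229, gives P* = 3400 and Q* = 2371.
The ceiling of 3055 is below the equilibrium price 3400, so it binds.
At P = 3055: Qd = 29571 - 8·3055 = 5131 and Qs = 4·3055 - 11229 = 991.
Quantity traded falls to 991. At Q = 991 the demand price is (29571 - 991)/8 = 3572.5 and the supply price is (11229 + 991)/4 = 3055.
Deadweight loss = ½ · (3572.5 - 3055) · (2371 - 991) = ½ · 517.5 · 1380 = 357075.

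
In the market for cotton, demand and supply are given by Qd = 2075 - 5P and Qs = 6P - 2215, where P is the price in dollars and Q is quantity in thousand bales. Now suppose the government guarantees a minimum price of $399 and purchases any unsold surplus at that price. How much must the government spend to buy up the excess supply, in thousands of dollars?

Without the control the market clears where 2075 - 5P = 6P - 2215, i.e. P* = 390 and Q* = 125.
The floor of 399 is above the equilibrium price 390, so it binds.
At P = 399: Qd = 2075 - 5·399 = 80 and Qs = 6·399 - 2215 = 179.
Surplus = Qs - Qd = 99.
Government expenditure = surplus × support price = 99 × 399 = 39501.

39501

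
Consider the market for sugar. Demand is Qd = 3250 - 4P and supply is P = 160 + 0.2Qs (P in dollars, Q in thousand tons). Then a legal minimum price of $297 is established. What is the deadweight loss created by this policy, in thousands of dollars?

0

Rearranging supply gives Qs = 5P - 800. In a free market, 3250 - 4P = 5P - 800 gives the equilibrium P* = 450, Q* = 1450.
The floor of 297 is below the equilibrium price 450, so it is not binding; the market clears at P* = 450, Q* = 1450.
Since the control does not bind, no trades are prevented and deadweight loss is zero.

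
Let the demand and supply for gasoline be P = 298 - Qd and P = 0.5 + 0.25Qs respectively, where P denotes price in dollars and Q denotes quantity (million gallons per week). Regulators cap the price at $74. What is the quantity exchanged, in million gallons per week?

238

Rearranging demand gives Qd = 298 - P; rearranging supply gives Qs = 4P - 2. Setting quantity demanded equal to quantity supplied, 298 - P = 4P - 2, gives P* = 60 and Q* = 238.
Since 74 is above P* = 60, the ceiling does not bind and the free-market outcome prevails.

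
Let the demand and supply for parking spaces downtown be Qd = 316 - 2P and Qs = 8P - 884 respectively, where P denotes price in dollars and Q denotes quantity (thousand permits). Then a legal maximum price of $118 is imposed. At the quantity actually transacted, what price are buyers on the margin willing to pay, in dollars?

Setting quantity demanded equal to quantity supplied, 316 - 2P = 8P - 884, gives P* = 120 and Q* = 76.
The ceiling of 118 is below the equilibrium price 120, so it binds.
At P = 118: Qd = 316 - 2·118 = 80 and Qs = 8·118 - 884 = 60.
Only 60 units reach the market. On the demand curve, the marginal buyer's willingness to pay at Q = 60 is (316 - 60)/2 = 128.

128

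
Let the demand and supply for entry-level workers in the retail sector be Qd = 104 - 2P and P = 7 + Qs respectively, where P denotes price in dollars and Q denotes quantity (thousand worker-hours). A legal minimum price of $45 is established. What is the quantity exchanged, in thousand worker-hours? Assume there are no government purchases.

14

Rearranging supply gives Qs = P - 7. Setting quantity demanded equal to quantity supplied, 104 - 2P = P - 7, gives P* = 37 and Q* = 30.
Because the floor (45) lies above the market-clearing price, it is binding.
At P = 45: Qd = 104 - 2·45 = 14 and Qs = 45 - 7 = 38.
The quantity actually transacted is the short side, demand: 14.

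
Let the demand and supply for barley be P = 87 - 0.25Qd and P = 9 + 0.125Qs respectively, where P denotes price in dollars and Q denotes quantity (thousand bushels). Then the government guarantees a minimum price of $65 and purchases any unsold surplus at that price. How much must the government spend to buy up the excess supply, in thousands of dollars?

Rearranging demand gives Qd = 348 - 4P; rearranging supply gives Qs = 8P - 72. Setting quantity demanded equal to quantity supplied, 348 - 4P = 8P - 72, gives P* = 35 and Q* = 208.
Since 65 > 35, the floor is binding.
At P = 65: Qd = 348 - 4·65 = 88 and Qs = 8·65 - 72 = 448.
Surplus = Qs - Qd = 360.
Government expenditure = surplus × support price = 360 × 65 = 23400.

23400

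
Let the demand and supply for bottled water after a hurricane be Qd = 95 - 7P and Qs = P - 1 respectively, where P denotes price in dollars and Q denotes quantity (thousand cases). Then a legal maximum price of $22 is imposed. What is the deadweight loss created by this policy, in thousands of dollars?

In a free market, 95 - 7P = P - 1 gives the equilibrium P* = 12, Q* = 11.
Since 22 is above P* = 12, the ceiling does not bind and the free-market outcome prevails.
Since the control does not bind, no trades are prevented and deadweight loss is zero.

0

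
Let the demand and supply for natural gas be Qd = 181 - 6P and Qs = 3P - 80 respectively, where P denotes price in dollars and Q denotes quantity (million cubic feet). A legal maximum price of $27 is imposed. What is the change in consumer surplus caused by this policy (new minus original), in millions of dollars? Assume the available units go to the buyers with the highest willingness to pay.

Equilibrium: 181 - 6P = 3P - 80, so 261 = 9P and P* = 29, Q* = 7.
Since 27 < 29, the ceiling is binding.
At P = 27: Qd = 181 - 6·27 = 19 and Qs = 3·27 - 80 = 1.
Consumer surplus without the control is ½ · (181/6 - 29) · 7 = 49/12.
With the ceiling, 1 units are sold at 27 (assume they go to the highest-value buyers). The demand price at Q = 1 is 30, so CS = ½ · [(181/6 - 27) + (30 - 27)] · 1 = 37/12.
Change in consumer surplus = 37/12 - 49/12 = -1.

-1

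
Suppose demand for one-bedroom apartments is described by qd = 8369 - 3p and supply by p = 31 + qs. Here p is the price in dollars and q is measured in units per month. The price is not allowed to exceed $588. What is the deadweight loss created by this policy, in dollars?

Rearranging supply gives qs = p - 31. Without the control the market clears where 8369 - 3p = p - 31, i.e. p* = 2100 and q* = 2069.
Because the ceiling (588) lies below the market-clearing price, it is binding.
At p = 588: qd = 8369 - 3·588 = 6605 and qs = 588 - 31 = 557.
Quantity traded falls to 557. At q = 557 the demand price is (8369 - 557)/3 = 2604 and the supply price is 31 + 557 = 588.
Deadweight loss = ½ · (2604 - 588) · (2069 - 557) = ½ · 2016 · 1512 = 1524096.

1524096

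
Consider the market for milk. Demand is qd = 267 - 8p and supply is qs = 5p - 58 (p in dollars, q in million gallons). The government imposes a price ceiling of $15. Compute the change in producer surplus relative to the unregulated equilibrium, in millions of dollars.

Setting quantity demanded equal to quantity supplied, 267 - 8p = 5p - 58, gives p* = 25 and q* = 67.
Since 15 < 25, the ceiling is binding.
At p = 15: qd = 267 - 8·15 = 147 and qs = 5·15 - 58 = 17.
Producer surplus without the control is ½ · (25 - 11.6) · 67 = 448.9.
With the ceiling, producers sell 17 units at 15, so PS = ½ · (15 - 11.6) · 17 = 28.9.
Change in producer surplus = 28.9 - 448.9 = -420.

-420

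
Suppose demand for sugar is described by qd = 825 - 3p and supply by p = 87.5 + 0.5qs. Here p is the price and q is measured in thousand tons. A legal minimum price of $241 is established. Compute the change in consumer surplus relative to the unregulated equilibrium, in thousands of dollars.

-6703.5

Rearranging supply gives qs = 2p - 175. In a free market, 825 - 3p = 2p - 175 gives the equilibrium p* = 200, q* = 225.
Since 241 > 200, the floor is binding.
At p = 241: qd = 825 - 3·241 = 102 and qs = 2·241 - 175 = 307.
Consumer surplus without the control is ½ · (275 - 200) · 225 = 8437.5.
With the floor, consumers buy 102 units at 241, so CS = ½ · (275 - 241) · 102 = 1734.
Change in consumer surplus = 1734 - 8437.5 = -6703.5.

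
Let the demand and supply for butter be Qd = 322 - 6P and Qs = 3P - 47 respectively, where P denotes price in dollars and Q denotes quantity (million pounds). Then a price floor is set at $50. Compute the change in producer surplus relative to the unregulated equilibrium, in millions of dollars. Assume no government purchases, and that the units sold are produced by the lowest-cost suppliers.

-288

Setting quantity demanded equal to quantity supplied, 322 - 6P = 3P - 47, gives P* = 41 and Q* = 76.
Because the floor (50) lies above the market-clearing price, it is binding.
At P = 50: Qd = 322 - 6·50 = 22 and Qs = 3·50 - 47 = 103.
Producer surplus without the control is ½ · (41 - 47/3) · 76 = 2888/3.
With the floor, 22 units are sold at 50. The supply price at Q = 22 is 23, so PS = ½ · [(50 - 47/3) + (50 - 23)] · 22 = 2024/3.
Change in producer surplus = 2024/3 - 2888/3 = -288.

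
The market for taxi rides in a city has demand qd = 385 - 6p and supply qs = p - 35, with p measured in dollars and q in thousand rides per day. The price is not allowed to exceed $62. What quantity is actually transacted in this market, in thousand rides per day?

In a free market, 385 - 6p = p - 35 gives the equilibrium p* = 60, q* = 25.
The ceiling of 62 is above the equilibrium price 60, so it is not binding; the market clears at p* = 60, q* = 25.

25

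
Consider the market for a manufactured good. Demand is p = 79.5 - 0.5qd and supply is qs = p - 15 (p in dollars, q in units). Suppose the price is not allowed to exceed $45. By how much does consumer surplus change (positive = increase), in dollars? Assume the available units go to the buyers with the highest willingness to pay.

347.75

Rearranging demand gives qd = 159 - 2p. Equilibrium: 159 - 2p = p - 15, so 174 = 3p and p* = 58, q* = 43.
Since 45 < 58, the ceiling is binding.
At p = 45: qd = 159 - 2·45 = 69 and qs = 45 - 15 = 30.
Consumer surplus without the control is ½ · (79.5 - 58) · 43 = 462.25.
With the ceiling, 30 units are sold at 45 (assume they go to the highest-value buyers). The demand price at q = 30 is 64.5, so CS = ½ · [(79.5 - 45) + (64.5 - 45)] · 30 = 810.
Change in consumer surplus = 810 - 462.25 = 347.75.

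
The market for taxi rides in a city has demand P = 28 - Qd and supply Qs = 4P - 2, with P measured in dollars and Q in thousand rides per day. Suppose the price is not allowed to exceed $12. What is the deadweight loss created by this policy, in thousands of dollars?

Rearranging demand gives Qd = 28 - P. Setting quantity demanded equal to quantity supplied, 28 - P = 4P - 2, gives P* = 6 and Q* = 22.
Since 12 is above P* = 6, the ceiling does not bind and the free-market outcome prevails.
Since the control does not bind, no trades are prevented and deadweight loss is zero.

0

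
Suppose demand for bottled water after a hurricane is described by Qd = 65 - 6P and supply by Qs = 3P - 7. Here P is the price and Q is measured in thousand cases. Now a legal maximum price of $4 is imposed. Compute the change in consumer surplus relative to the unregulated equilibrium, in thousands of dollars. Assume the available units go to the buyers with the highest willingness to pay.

Without the control the market clears where 65 - 6P = 3P - 7, i.e. P* = 8 and Q* = 17.
Because the ceiling (4) lies below the market-clearing price, it is binding.
At P = 4: Qd = 65 - 6·4 = 41 and Qs = 3·4 - 7 = 5.
Consumer surplus without the control is ½ · (65/6 - 8) · 17 = 289/12.
With the ceiling, 5 units are sold at 4 (assume they go to the highest-value buyers). The demand price at Q = 5 is 10, so CS = ½ · [(65/6 - 4) + (10 - 4)] · 5 = 385/12.
Change in consumer surplus = 385/12 - 289/12 = 8.

8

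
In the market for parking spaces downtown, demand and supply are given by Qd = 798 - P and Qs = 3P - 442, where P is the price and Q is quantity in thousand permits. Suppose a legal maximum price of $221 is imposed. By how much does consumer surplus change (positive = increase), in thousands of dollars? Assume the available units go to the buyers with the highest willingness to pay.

In a free market, 798 - P = 3P - 442 gives the equilibrium P* = 310, Q* = 488.
The ceiling of 221 is below the equilibrium price 310, so it binds.
At P = 221: Qd = 798 - 221 = 577 and Qs = 3·221 - 442 = 221.
Consumer surplus without the control is ½ · (798 - 310) · 488 = 119072.
With the ceiling, 221 units are sold at 221 (assume they go to the highest-value buyers). The demand price at Q = 221 is 577, so CS = ½ · [(798 - 221) + (577 - 221)] · 221 = 103096.5.
Change in consumer surplus = 103096.5 - 119072 = -15975.5.

-15975.5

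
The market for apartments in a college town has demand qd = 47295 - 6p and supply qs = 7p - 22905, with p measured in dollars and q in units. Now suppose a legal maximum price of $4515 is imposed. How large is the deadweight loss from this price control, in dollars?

5939456.25

Setting quantity demanded equal to quantity supplied, 47295 - 6p = 7p - 22905, gives p* = 5400 and q* = 14895.
Since 4515 < 5400, the ceiling is binding.
At p = 4515: qd = 47295 - 6·4515 = 20205 and qs = 7·4515 - 22905 = 8700.
Quantity traded falls to 8700. At q = 8700 the demand price is (47295 - 8700)/6 = 6432.5 and the supply price is (22905 + 8700)/7 = 4515.
Deadweight loss = ½ · (6432.5 - 4515) · (14895 - 8700) = ½ · 1917.5 · 6195 = 5939456.25.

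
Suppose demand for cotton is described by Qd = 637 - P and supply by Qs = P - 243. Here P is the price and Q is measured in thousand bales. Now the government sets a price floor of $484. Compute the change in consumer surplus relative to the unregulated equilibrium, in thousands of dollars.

-7700

Equilibrium: 637 - P = P - 243, so 880 = 2P and P* = 440, Q* = 197.
Because the floor (484) lies above the market-clearing price, it is binding.
At P = 484: Qd = 637 - 484 = 153 and Qs = 484 - 243 = 241.
Consumer surplus without the control is ½ · (637 - 440) · 197 = 19404.5.
With the floor, consumers buy 153 units at 484, so CS = ½ · (637 - 484) · 153 = 11704.5.
Change in consumer surplus = 11704.5 - 19404.5 = -7700.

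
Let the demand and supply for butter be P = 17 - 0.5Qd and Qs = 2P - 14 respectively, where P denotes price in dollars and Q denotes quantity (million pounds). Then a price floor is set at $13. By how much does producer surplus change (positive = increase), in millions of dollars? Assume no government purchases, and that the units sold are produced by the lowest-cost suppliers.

Rearranging demand gives Qd = 34 - 2P. Without the control the market clears where 34 - 2P = 2P - 14, i.e. P* = 12 and Q* = 10.
Because the floor (13) lies above the market-clearing price, it is binding.
At P = 13: Qd = 34 - 2·13 = 8 and Qs = 2·13 - 14 = 12.
Producer surplus without the control is ½ · (12 - 7) · 10 = 25.
With the floor, 8 units are sold at 13. The supply price at Q = 8 is 11, so PS = ½ · [(13 - 7) + (13 - 11)] · 8 = 32.
Change in producer surplus = 32 - 25 = 7.

7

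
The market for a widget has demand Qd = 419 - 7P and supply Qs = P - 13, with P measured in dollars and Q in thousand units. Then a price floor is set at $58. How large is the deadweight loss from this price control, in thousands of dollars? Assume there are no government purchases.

Equilibrium: 419 - 7P = P - 13, so 432 = 8P and P* = 54, Q* = 41.
Since 58 > 54, the floor is binding.
At P = 58: Qd = 419 - 7·58 = 13 and Qs = 58 - 13 = 45.
Quantity traded falls to 13. At Q = 13 the demand price is (419 - 13)/7 = 58 and the supply price is 13 + 13 = 26.
Deadweight loss = ½ · (58 - 26) · (41 - 13) = ½ · 32 · 28 = 448.

448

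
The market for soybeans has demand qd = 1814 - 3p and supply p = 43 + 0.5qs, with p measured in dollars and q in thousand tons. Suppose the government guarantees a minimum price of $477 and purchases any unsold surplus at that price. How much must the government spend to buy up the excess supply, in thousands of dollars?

231345

Rearranging supply gives qs = 2p - 86. Without the control the market clears where 1814 - 3p = 2p - 86, i.e. p* = 380 and q* = 674.
The floor of 477 is above the equilibrium price 380, so it binds.
At p = 477: qd = 1814 - 3·477 = 383 and qs = 2·477 - 86 = 868.
Surplus = qs - qd = 485.
Government expenditure = surplus × support price = 485 × 477 = 231345.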